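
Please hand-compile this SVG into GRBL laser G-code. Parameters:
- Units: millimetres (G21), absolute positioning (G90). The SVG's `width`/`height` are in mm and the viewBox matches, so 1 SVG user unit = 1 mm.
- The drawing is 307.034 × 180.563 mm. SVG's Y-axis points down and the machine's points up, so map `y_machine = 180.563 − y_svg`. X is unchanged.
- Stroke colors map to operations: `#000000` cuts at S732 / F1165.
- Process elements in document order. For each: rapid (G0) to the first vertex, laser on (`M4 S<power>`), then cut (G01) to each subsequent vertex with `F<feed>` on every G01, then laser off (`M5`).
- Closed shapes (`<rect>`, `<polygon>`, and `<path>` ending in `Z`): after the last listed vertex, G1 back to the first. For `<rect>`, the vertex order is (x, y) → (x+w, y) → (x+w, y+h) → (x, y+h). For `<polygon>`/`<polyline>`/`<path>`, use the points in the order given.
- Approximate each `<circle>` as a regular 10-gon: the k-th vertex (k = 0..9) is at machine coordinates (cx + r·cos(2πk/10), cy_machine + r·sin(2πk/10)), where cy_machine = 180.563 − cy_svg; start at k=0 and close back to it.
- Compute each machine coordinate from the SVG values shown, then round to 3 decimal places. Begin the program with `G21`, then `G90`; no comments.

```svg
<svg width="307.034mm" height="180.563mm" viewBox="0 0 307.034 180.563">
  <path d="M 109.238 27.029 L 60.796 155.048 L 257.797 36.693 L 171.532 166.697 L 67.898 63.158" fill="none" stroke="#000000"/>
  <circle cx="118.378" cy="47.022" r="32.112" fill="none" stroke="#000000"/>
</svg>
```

G21
G90
G0 X109.238 Y153.534
M4 S732
G01 X60.796 Y25.515 F1165
G01 X257.797 Y143.870 F1165
G01 X171.532 Y13.866 F1165
G01 X67.898 Y117.405 F1165
M5
G0 X150.490 Y133.541
M4 S732
G01 X144.357 Y152.416 F1165
G01 X128.301 Y164.081 F1165
G01 X108.455 Y164.081 F1165
G01 X92.399 Y152.416 F1165
G01 X86.266 Y133.541 F1165
G01 X92.399 Y114.666 F1165
G01 X108.455 Y103.001 F1165
G01 X128.301 Y103.001 F1165
G01 X144.357 Y114.666 F1165
G01 X150.490 Y133.541 F1165
M5

1 u = 1 mm; y_m = 180.563 − y.

[1] `<path>` open polyline, #000000→cut S732 F1165: (109.238,153.534) → (60.796,25.515) → (257.797,143.870) → (171.532,13.866) → (67.898,117.405)

[2] `<circle>` circle, #000000→cut S732 F1165: (150.490,133.541) → (144.357,152.416) → (128.301,164.081) → (108.455,164.081) → (92.399,152.416) → (86.266,133.541) → (92.399,114.666) → (108.455,103.001) → (128.301,103.001) → (144.357,114.666) → (150.490,133.541) (closed)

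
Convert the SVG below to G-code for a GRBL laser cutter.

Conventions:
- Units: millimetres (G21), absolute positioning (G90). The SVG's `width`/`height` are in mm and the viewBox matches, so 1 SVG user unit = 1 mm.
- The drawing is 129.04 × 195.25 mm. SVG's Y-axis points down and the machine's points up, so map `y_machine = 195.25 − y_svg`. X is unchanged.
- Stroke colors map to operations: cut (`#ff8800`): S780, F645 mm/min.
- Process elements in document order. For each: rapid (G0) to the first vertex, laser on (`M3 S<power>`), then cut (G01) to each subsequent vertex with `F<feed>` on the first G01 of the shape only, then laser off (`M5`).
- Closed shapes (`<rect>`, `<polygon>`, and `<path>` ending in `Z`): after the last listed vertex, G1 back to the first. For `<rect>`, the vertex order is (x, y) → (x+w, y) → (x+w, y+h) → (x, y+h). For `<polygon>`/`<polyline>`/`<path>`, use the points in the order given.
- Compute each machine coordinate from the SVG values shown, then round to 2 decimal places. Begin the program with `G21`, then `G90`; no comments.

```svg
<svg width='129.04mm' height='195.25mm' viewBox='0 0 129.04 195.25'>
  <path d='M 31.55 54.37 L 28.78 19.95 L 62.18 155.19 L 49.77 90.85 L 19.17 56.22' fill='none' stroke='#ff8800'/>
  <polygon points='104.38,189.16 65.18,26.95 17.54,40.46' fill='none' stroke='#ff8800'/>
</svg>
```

1 u = 1 mm; y_m = 195.25 − y.

[1] `<path>` open polyline, #ff8800→cut S780 F645: (31.55,140.88) → (28.78,175.30) → (62.18,40.06) → (49.77,104.40) → (19.17,139.03)

[2] `<polygon>` closed polygon, #ff8800→cut S780 F645: (104.38,6.09) → (65.18,168.30) → (17.54,154.79) → (104.38,6.09) (closed)

G21
G90
G0 X31.55 Y140.88
M3 S780
G01 X28.78 Y175.30 F645
G01 X62.18 Y40.06
G01 X49.77 Y104.40
G01 X19.17 Y139.03
M5
G0 X104.38 Y6.09
M3 S780
G01 X65.18 Y168.30 F645
G01 X17.54 Y154.79
G01 X104.38 Y6.09
M5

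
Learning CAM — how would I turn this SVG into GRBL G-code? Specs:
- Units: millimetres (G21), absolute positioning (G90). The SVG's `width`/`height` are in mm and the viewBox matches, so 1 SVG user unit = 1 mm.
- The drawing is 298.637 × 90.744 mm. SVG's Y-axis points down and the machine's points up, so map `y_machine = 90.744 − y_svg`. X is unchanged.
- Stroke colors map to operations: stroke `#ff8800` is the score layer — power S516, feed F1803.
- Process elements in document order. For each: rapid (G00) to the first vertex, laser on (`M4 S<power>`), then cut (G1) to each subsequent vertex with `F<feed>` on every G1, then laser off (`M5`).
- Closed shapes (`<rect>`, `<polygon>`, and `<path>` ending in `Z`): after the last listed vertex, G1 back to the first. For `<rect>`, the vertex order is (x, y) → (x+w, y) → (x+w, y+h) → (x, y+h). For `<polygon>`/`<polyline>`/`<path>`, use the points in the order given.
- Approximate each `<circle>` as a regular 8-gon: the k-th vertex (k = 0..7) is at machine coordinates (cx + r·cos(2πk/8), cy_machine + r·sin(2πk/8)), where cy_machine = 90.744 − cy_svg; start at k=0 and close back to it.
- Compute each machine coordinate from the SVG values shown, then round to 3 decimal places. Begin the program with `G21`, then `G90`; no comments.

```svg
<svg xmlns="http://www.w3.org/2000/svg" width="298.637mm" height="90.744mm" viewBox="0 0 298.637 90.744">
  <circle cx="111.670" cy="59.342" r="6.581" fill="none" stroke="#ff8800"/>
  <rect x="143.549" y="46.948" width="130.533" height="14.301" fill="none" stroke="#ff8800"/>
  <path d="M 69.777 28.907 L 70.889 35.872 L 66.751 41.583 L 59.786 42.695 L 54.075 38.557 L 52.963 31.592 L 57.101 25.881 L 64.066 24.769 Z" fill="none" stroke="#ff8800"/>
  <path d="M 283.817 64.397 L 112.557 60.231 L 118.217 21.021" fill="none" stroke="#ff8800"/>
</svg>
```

Since the viewBox matches the mm dimensions, user units are millimetres directly. The only transform is the Y-flip y_m = 90.744 − y_svg.

Shape 1 is a circle drawn with `<circle>`. Its stroke #ff8800 means score at S516, F1803. After flipping Y the toolpath is (118.251,31.402) → (116.323,36.055) → (111.670,37.983) → (107.017,36.055) → (105.089,31.402) → (107.017,26.749) → (111.670,24.821) → (116.323,26.749) → (118.251,31.402), returning to the start.

Shape 2 is a rectangle drawn with `<rect>`. Its stroke #ff8800 means score at S516, F1803. After flipping Y the toolpath is (143.549,43.796) → (274.082,43.796) → (274.082,29.495) → (143.549,29.495) → (143.549,43.796), returning to the start.

Shape 3 is a regular polygon drawn with `<path>`. Its stroke #ff8800 means score at S516, F1803. After flipping Y the toolpath is (69.777,61.837) → (70.889,54.872) → (66.751,49.161) → (59.786,48.049) → (54.075,52.187) → (52.963,59.152) → (57.101,64.863) → (64.066,65.975) → (69.777,61.837), returning to the start.

Shape 4 is a open polyline drawn with `<path>`. Its stroke #ff8800 means score at S516, F1803. After flipping Y the toolpath is (283.817,26.347) → (112.557,30.513) → (118.217,69.723).

G21
G90
G00 X118.251 Y31.402
M4 S516
G1 X116.323 Y36.055 F1803
G1 X111.670 Y37.983 F1803
G1 X107.017 Y36.055 F1803
G1 X105.089 Y31.402 F1803
G1 X107.017 Y26.749 F1803
G1 X111.670 Y24.821 F1803
G1 X116.323 Y26.749 F1803
G1 X118.251 Y31.402 F1803
M5
G00 X143.549 Y43.796
M4 S516
G1 X274.082 Y43.796 F1803
G1 X274.082 Y29.495 F1803
G1 X143.549 Y29.495 F1803
G1 X143.549 Y43.796 F1803
M5
G00 X69.777 Y61.837
M4 S516
G1 X70.889 Y54.872 F1803
G1 X66.751 Y49.161 F1803
G1 X59.786 Y48.049 F1803
G1 X54.075 Y52.187 F1803
G1 X52.963 Y59.152 F1803
G1 X57.101 Y64.863 F1803
G1 X64.066 Y65.975 F1803
G1 X69.777 Y61.837 F1803
M5
G00 X283.817 Y26.347
M4 S516
G1 X112.557 Y30.513 F1803
G1 X118.217 Y69.723 F1803
M5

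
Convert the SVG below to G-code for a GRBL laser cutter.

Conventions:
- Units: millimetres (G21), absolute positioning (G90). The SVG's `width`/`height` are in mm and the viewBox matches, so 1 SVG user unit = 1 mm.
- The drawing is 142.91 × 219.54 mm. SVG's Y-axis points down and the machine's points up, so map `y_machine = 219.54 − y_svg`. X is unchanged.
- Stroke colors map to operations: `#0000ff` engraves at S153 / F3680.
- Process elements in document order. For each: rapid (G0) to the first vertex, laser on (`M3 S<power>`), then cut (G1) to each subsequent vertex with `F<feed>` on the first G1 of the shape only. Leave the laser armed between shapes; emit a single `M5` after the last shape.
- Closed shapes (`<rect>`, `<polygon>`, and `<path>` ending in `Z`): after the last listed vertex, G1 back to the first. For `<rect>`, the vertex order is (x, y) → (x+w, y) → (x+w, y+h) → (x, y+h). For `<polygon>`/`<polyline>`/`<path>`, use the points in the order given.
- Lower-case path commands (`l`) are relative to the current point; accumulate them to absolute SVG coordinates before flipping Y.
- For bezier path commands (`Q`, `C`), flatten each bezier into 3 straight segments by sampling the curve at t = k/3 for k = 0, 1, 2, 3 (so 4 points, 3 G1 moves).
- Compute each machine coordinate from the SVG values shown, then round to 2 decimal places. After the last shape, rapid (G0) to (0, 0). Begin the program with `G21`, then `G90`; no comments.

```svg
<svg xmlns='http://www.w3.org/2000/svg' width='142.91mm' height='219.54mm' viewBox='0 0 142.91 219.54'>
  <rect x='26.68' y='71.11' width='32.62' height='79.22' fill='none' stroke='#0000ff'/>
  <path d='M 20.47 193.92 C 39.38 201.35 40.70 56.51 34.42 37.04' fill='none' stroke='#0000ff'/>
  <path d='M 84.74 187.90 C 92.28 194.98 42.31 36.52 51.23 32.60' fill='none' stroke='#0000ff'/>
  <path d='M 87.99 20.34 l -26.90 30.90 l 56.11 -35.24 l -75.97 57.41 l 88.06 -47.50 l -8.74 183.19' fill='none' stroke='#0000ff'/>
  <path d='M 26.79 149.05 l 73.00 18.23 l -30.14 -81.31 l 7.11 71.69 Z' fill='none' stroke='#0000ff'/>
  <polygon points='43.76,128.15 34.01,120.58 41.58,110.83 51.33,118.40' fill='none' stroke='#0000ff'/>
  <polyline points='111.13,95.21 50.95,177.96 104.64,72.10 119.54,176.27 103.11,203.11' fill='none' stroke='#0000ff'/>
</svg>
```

Since the viewBox matches the mm dimensions, user units are millimetres directly. The only transform is the Y-flip y_m = 219.54 − y_svg.

Shape 1 is a rectangle drawn with `<rect>`. Its stroke #0000ff means engrave at S153, F3680. After flipping Y the toolpath is (26.68,148.43) → (59.30,148.43) → (59.30,69.21) → (26.68,69.21) → (26.68,148.43), returning to the start.

Shape 2 is a cubic bezier drawn with `<path>`. Its stroke #0000ff means engrave at S153, F3680. After flipping Y the toolpath is (20.47,25.62) → (33.89,58.66) → (37.80,131.52) → (34.42,182.50).

Shape 3 is a cubic bezier drawn with `<path>`. Its stroke #0000ff means engrave at S153, F3680. After flipping Y the toolpath is (84.74,31.64) → (77.42,67.89) → (57.63,143.36) → (51.23,186.94).

Shape 4 is a open polyline drawn with `<path>`. Its stroke #0000ff means engrave at S153, F3680. After flipping Y the toolpath is (87.99,199.20) → (61.09,168.30) → (117.20,203.54) → (41.23,146.13) → (129.29,193.63) → (120.55,10.44).

Shape 5 is a closed polygon drawn with `<path>`. Its stroke #0000ff means engrave at S153, F3680. After flipping Y the toolpath is (26.79,70.49) → (99.79,52.26) → (69.65,133.57) → (76.76,61.88) → (26.79,70.49), returning to the start.

Shape 6 is a regular polygon drawn with `<polygon>`. Its stroke #0000ff means engrave at S153, F3680. After flipping Y the toolpath is (43.76,91.39) → (34.01,98.96) → (41.58,108.71) → (51.33,101.14) → (43.76,91.39), returning to the start.

Shape 7 is a open polyline drawn with `<polyline>`. Its stroke #0000ff means engrave at S153, F3680. After flipping Y the toolpath is (111.13,124.33) → (50.95,41.58) → (104.64,147.44) → (119.54,43.27) → (103.11,16.43).

G21
G90
G0 X26.68 Y148.43
M3 S153
G1 X59.30 Y148.43 F3680
G1 X59.30 Y69.21
G1 X26.68 Y69.21
G1 X26.68 Y148.43
G0 X20.47 Y25.62
M3 S153
G1 X33.89 Y58.66 F3680
G1 X37.80 Y131.52
G1 X34.42 Y182.50
G0 X84.74 Y31.64
M3 S153
G1 X77.42 Y67.89 F3680
G1 X57.63 Y143.36
G1 X51.23 Y186.94
G0 X87.99 Y199.20
M3 S153
G1 X61.09 Y168.30 F3680
G1 X117.20 Y203.54
G1 X41.23 Y146.13
G1 X129.29 Y193.63
G1 X120.55 Y10.44
G0 X26.79 Y70.49
M3 S153
G1 X99.79 Y52.26 F3680
G1 X69.65 Y133.57
G1 X76.76 Y61.88
G1 X26.79 Y70.49
G0 X43.76 Y91.39
M3 S153
G1 X34.01 Y98.96 F3680
G1 X41.58 Y108.71
G1 X51.33 Y101.14
G1 X43.76 Y91.39
G0 X111.13 Y124.33
M3 S153
G1 X50.95 Y41.58 F3680
G1 X104.64 Y147.44
G1 X119.54 Y43.27
G1 X103.11 Y16.43
M5
G0 X0.00 Y0.00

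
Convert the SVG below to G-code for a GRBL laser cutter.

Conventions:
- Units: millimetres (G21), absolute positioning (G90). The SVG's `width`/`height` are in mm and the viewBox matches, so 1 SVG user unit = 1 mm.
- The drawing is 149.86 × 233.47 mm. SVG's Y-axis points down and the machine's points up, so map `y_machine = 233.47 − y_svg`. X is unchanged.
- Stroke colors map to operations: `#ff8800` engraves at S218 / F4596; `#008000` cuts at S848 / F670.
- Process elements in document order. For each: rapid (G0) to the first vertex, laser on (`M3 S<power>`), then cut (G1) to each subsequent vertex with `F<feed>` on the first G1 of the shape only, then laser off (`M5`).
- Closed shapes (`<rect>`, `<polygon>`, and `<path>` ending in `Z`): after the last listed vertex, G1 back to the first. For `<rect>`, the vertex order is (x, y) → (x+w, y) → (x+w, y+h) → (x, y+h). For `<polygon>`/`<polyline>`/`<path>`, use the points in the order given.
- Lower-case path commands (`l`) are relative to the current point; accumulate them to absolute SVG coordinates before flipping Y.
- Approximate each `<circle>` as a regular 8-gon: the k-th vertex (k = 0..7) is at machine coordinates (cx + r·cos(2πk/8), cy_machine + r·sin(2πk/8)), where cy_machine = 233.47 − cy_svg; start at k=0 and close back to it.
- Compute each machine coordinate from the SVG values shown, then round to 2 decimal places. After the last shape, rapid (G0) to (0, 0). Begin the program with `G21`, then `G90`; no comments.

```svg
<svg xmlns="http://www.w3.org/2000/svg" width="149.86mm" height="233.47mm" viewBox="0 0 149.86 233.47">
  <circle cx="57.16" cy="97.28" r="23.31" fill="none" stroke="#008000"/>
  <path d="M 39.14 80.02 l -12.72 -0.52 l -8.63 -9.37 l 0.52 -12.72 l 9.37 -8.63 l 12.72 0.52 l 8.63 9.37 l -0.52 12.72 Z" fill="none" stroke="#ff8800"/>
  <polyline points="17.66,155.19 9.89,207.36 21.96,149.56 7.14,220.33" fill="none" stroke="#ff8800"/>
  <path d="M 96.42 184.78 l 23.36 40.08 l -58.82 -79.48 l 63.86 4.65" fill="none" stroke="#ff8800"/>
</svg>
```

G21
G90
G0 X80.47 Y136.19
M3 S848
G1 X73.64 Y152.67 F670
G1 X57.16 Y159.50
G1 X40.68 Y152.67
G1 X33.85 Y136.19
G1 X40.68 Y119.71
G1 X57.16 Y112.88
G1 X73.64 Y119.71
G1 X80.47 Y136.19
M5
G0 X39.14 Y153.45
M3 S218
G1 X26.42 Y153.97 F4596
G1 X17.79 Y163.34
G1 X18.31 Y176.06
G1 X27.68 Y184.69
G1 X40.40 Y184.17
G1 X49.03 Y174.80
G1 X48.51 Y162.08
G1 X39.14 Y153.45
M5
G0 X17.66 Y78.28
M3 S218
G1 X9.89 Y26.11 F4596
G1 X21.96 Y83.91
G1 X7.14 Y13.14
M5
G0 X96.42 Y48.69
M3 S218
G1 X119.78 Y8.61 F4596
G1 X60.96 Y88.09
G1 X124.82 Y83.44
M5
G0 X0.00 Y0.00

viewBox `0 0 149.86 233.47` with mm width/height → 1 unit = 1 mm. Flip: y_m = 233.47 − y_svg.

**Shape 1** — `<circle>` circle, stroke `#008000` → cut (S848, F670). Machine vertices: (80.47,136.19) → (73.64,152.67) → (57.16,159.50) → (40.68,152.67) → (33.85,136.19) → (40.68,119.71) → (57.16,112.88) → (73.64,119.71) → (80.47,136.19). Closed: final G1 returns to the first vertex.

**Shape 2** — `<path>` regular polygon, stroke `#ff8800` → engrave (S218, F4596). Machine vertices: (39.14,153.45) → (26.42,153.97) → (17.79,163.34) → (18.31,176.06) → (27.68,184.69) → (40.40,184.17) → (49.03,174.80) → (48.51,162.08) → (39.14,153.45). Closed: final G1 returns to the first vertex.

**Shape 3** — `<polyline>` open polyline, stroke `#ff8800` → engrave (S218, F4596). Machine vertices: (17.66,78.28) → (9.89,26.11) → (21.96,83.91) → (7.14,13.14). Open path.

**Shape 4** — `<path>` open polyline, stroke `#ff8800` → engrave (S218, F4596). Machine vertices: (96.42,48.69) → (119.78,8.61) → (60.96,88.09) → (124.82,83.44). Open path.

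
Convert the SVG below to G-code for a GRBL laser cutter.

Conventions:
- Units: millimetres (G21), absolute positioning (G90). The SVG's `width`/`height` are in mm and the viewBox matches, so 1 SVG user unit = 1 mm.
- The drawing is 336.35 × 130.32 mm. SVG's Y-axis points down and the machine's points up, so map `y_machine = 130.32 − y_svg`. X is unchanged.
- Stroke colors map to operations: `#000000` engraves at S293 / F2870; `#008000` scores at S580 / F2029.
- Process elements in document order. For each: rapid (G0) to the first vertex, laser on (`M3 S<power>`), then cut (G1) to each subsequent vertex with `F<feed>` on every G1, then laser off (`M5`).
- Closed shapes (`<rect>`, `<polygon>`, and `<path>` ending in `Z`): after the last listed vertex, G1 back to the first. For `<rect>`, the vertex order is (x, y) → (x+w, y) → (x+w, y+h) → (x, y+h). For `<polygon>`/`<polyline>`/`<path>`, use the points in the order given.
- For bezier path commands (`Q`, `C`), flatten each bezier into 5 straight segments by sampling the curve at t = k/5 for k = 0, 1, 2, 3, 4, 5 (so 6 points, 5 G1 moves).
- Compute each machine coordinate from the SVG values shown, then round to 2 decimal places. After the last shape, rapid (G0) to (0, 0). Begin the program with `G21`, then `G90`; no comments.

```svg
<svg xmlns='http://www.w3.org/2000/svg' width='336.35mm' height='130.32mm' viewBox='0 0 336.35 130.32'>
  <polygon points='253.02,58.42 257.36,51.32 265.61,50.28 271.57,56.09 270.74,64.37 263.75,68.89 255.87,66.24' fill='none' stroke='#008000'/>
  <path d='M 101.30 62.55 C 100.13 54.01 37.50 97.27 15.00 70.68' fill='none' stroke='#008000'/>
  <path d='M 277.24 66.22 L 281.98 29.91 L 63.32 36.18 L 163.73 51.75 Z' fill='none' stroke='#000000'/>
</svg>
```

viewBox `0 0 336.35 130.32` with mm width/height → 1 unit = 1 mm. Flip: y_m = 130.32 − y_svg.

**Shape 1** — `<polygon>` regular polygon, stroke `#008000` → score (S580, F2029). Machine vertices: (253.02,71.90) → (257.36,79.00) → (265.61,80.04) → (271.57,74.23) → (270.74,65.95) → (263.75,61.43) → (255.87,64.08) → (253.02,71.90). Closed: final G1 returns to the first vertex.

**Shape 2** — `<path>` cubic bezier, stroke `#008000` → score (S580, F2029). Control points (SVG): P0=(101.30,62.55), P1=(100.13,54.01), P2=(37.50,97.27), P3=(15.00,70.68); sampled at t=k/5. Machine vertices: (101.30,67.77) → (94.04,67.65) → (76.90,60.94) → (54.76,53.47) → (32.50,51.09) → (15.00,59.64). Open path.

**Shape 3** — `<path>` closed polygon, stroke `#000000` → engrave (S293, F2870). Machine vertices: (277.24,64.10) → (281.98,100.41) → (63.32,94.14) → (163.73,78.57) → (277.24,64.10). Closed: final G1 returns to the first vertex.

G21
G90
G0 X253.02 Y71.90
M3 S580
G1 X257.36 Y79.00 F2029
G1 X265.61 Y80.04 F2029
G1 X271.57 Y74.23 F2029
G1 X270.74 Y65.95 F2029
G1 X263.75 Y61.43 F2029
G1 X255.87 Y64.08 F2029
G1 X253.02 Y71.90 F2029
M5
G0 X101.30 Y67.77
M3 S580
G1 X94.04 Y67.65 F2029
G1 X76.90 Y60.94 F2029
G1 X54.76 Y53.47 F2029
G1 X32.50 Y51.09 F2029
G1 X15.00 Y59.64 F2029
M5
G0 X277.24 Y64.10
M3 S293
G1 X281.98 Y100.41 F2870
G1 X63.32 Y94.14 F2870
G1 X163.73 Y78.57 F2870
G1 X277.24 Y64.10 F2870
M5
G0 X0.00 Y0.00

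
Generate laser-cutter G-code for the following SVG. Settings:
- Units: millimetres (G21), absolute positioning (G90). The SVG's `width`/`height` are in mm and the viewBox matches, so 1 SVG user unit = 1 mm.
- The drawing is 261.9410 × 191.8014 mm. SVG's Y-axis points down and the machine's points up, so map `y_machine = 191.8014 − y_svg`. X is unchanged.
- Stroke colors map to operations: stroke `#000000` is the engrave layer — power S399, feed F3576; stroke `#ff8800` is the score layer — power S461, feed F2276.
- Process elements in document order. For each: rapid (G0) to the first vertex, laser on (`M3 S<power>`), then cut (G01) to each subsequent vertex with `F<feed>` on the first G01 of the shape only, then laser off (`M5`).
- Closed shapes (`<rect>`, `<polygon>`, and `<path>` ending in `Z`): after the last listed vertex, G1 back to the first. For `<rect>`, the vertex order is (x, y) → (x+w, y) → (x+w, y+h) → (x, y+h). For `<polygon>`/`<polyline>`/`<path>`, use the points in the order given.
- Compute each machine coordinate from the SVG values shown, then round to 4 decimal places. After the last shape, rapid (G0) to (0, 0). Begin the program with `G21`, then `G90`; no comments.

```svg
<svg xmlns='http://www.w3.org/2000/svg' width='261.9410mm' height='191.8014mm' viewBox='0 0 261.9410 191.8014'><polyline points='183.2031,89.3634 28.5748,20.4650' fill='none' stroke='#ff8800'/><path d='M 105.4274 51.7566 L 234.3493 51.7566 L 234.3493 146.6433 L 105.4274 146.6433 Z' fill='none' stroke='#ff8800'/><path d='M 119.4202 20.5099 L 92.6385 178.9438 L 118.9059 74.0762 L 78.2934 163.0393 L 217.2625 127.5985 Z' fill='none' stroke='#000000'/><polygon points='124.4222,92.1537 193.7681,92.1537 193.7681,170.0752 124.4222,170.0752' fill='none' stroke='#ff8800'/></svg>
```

G21
G90
G0 X183.2031 Y102.4380
M3 S461
G01 X28.5748 Y171.3364 F2276
M5
G0 X105.4274 Y140.0448
M3 S461
G01 X234.3493 Y140.0448 F2276
G01 X234.3493 Y45.1581
G01 X105.4274 Y45.1581
G01 X105.4274 Y140.0448
M5
G0 X119.4202 Y171.2915
M3 S399
G01 X92.6385 Y12.8576 F3576
G01 X118.9059 Y117.7252
G01 X78.2934 Y28.7621
G01 X217.2625 Y64.2029
G01 X119.4202 Y171.2915
M5
G0 X124.4222 Y99.6477
M3 S461
G01 X193.7681 Y99.6477 F2276
G01 X193.7681 Y21.7262
G01 X124.4222 Y21.7262
G01 X124.4222 Y99.6477
M5
G0 X0.0000 Y0.0000

viewBox `0 0 261.9410 191.8014` with mm width/height → 1 unit = 1 mm. Flip: y_m = 191.8014 − y_svg.

**Shape 1** — `<polyline>` line segment, stroke `#ff8800` → score (S461, F2276). Machine vertices: (183.2031,102.4380) → (28.5748,171.3364). Open path.

**Shape 2** — `<path>` rectangle, stroke `#ff8800` → score (S461, F2276). Machine vertices: (105.4274,140.0448) → (234.3493,140.0448) → (234.3493,45.1581) → (105.4274,45.1581) → (105.4274,140.0448). Closed: final G1 returns to the first vertex.

**Shape 3** — `<path>` closed polygon, stroke `#000000` → engrave (S399, F3576). Machine vertices: (119.4202,171.2915) → (92.6385,12.8576) → (118.9059,117.7252) → (78.2934,28.7621) → (217.2625,64.2029) → (119.4202,171.2915). Closed: final G1 returns to the first vertex.

**Shape 4** — `<polygon>` rectangle, stroke `#ff8800` → score (S461, F2276). Machine vertices: (124.4222,99.6477) → (193.7681,99.6477) → (193.7681,21.7262) → (124.4222,21.7262) → (124.4222,99.6477). Closed: final G1 returns to the first vertex.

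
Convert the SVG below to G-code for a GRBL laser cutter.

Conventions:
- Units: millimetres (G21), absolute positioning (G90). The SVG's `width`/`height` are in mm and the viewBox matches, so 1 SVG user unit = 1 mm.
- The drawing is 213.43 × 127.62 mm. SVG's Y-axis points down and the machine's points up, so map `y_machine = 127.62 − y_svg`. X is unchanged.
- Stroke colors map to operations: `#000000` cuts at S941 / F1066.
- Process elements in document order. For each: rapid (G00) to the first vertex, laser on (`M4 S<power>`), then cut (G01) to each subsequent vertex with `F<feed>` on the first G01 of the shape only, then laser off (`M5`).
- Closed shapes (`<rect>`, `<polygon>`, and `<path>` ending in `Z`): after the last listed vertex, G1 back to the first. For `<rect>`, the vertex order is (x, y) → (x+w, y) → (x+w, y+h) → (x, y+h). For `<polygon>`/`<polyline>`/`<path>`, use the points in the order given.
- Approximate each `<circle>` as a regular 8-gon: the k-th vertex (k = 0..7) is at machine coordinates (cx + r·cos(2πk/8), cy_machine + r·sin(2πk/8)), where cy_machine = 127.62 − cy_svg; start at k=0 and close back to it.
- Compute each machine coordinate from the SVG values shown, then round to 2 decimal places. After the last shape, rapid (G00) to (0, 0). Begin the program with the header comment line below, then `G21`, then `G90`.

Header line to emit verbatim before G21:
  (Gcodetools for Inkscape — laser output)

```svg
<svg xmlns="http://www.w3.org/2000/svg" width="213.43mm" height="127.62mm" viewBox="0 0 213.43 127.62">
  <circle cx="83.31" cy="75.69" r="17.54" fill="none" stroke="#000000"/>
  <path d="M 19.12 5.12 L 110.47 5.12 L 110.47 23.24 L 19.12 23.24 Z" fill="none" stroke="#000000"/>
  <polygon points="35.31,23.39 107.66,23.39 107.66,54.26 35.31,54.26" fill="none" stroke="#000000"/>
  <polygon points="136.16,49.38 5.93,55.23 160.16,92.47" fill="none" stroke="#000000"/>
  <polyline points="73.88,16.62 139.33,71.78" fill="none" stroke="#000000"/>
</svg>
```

1 u = 1 mm; y_m = 127.62 − y.

[1] `<circle>` circle, #000000→cut S941 F1066: (100.85,51.93) → (95.71,64.33) → (83.31,69.47) → (70.91,64.33) → (65.77,51.93) → (70.91,39.53) → (83.31,34.39) → (95.71,39.53) → (100.85,51.93) (closed)

[2] `<path>` rectangle, #000000→cut S941 F1066: (19.12,122.50) → (110.47,122.50) → (110.47,104.38) → (19.12,104.38) → (19.12,122.50) (closed)

[3] `<polygon>` rectangle, #000000→cut S941 F1066: (35.31,104.23) → (107.66,104.23) → (107.66,73.36) → (35.31,73.36) → (35.31,104.23) (closed)

[4] `<polygon>` closed polygon, #000000→cut S941 F1066: (136.16,78.24) → (5.93,72.39) → (160.16,35.15) → (136.16,78.24) (closed)

[5] `<polyline>` line segment, #000000→cut S941 F1066: (73.88,111.00) → (139.33,55.84)

(Gcodetools for Inkscape — laser output)
G21
G90
G00 X100.85 Y51.93
M4 S941
G01 X95.71 Y64.33 F1066
G01 X83.31 Y69.47
G01 X70.91 Y64.33
G01 X65.77 Y51.93
G01 X70.91 Y39.53
G01 X83.31 Y34.39
G01 X95.71 Y39.53
G01 X100.85 Y51.93
M5
G00 X19.12 Y122.50
M4 S941
G01 X110.47 Y122.50 F1066
G01 X110.47 Y104.38
G01 X19.12 Y104.38
G01 X19.12 Y122.50
M5
G00 X35.31 Y104.23
M4 S941
G01 X107.66 Y104.23 F1066
G01 X107.66 Y73.36
G01 X35.31 Y73.36
G01 X35.31 Y104.23
M5
G00 X136.16 Y78.24
M4 S941
G01 X5.93 Y72.39 F1066
G01 X160.16 Y35.15
G01 X136.16 Y78.24
M5
G00 X73.88 Y111.00
M4 S941
G01 X139.33 Y55.84 F1066
M5
G00 X0.00 Y0.00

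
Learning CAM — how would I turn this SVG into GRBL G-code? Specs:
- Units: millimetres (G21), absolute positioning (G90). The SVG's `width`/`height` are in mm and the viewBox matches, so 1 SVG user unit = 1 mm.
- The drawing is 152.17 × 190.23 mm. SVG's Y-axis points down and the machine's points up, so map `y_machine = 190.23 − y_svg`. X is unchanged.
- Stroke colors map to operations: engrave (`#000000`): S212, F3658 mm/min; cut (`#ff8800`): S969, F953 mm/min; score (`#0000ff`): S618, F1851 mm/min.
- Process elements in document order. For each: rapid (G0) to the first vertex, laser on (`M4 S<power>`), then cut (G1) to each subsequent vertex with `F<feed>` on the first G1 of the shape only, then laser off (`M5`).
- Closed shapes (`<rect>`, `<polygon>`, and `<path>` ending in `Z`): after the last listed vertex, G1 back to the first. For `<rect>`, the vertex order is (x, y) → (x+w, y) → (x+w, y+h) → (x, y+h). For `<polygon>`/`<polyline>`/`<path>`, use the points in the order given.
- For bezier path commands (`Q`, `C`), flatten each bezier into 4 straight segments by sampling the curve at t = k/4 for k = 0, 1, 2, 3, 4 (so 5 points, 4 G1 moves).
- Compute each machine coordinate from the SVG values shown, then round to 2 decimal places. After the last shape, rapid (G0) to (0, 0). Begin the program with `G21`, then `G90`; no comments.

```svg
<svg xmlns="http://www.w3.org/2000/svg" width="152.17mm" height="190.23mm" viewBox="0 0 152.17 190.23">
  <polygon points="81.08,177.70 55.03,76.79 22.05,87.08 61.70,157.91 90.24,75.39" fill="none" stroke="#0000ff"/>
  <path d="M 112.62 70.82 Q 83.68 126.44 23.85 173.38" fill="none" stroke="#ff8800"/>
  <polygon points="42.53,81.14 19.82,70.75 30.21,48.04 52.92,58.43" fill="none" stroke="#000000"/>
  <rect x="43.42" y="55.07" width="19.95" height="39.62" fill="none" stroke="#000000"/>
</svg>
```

Since the viewBox matches the mm dimensions, user units are millimetres directly. The only transform is the Y-flip y_m = 190.23 − y_svg.

Shape 1 is a closed polygon drawn with `<polygon>`. Its stroke #0000ff means score at S618, F1851. After flipping Y the toolpath is (81.08,12.53) → (55.03,113.44) → (22.05,103.15) → (61.70,32.32) → (90.24,114.84) → (81.08,12.53), returning to the start.

Shape 2 is a quadratic bezier drawn with `<path>`. Its stroke #ff8800 means cut at S969, F953. After flipping Y the toolpath is (112.62,119.41) → (96.22,92.14) → (75.96,65.96) → (51.83,40.86) → (23.85,16.85).

Shape 3 is a regular polygon drawn with `<polygon>`. Its stroke #000000 means engrave at S212, F3658. After flipping Y the toolpath is (42.53,109.09) → (19.82,119.48) → (30.21,142.19) → (52.92,131.80) → (42.53,109.09), returning to the start.

Shape 4 is a rectangle drawn with `<rect>`. Its stroke #000000 means engrave at S212, F3658. After flipping Y the toolpath is (43.42,135.16) → (63.37,135.16) → (63.37,95.54) → (43.42,95.54) → (43.42,135.16), returning to the start.

G21
G90
G0 X81.08 Y12.53
M4 S618
G1 X55.03 Y113.44 F1851
G1 X22.05 Y103.15
G1 X61.70 Y32.32
G1 X90.24 Y114.84
G1 X81.08 Y12.53
M5
G0 X112.62 Y119.41
M4 S969
G1 X96.22 Y92.14 F953
G1 X75.96 Y65.96
G1 X51.83 Y40.86
G1 X23.85 Y16.85
M5
G0 X42.53 Y109.09
M4 S212
G1 X19.82 Y119.48 F3658
G1 X30.21 Y142.19
G1 X52.92 Y131.80
G1 X42.53 Y109.09
M5
G0 X43.42 Y135.16
M4 S212
G1 X63.37 Y135.16 F3658
G1 X63.37 Y95.54
G1 X43.42 Y95.54
G1 X43.42 Y135.16
M5
G0 X0.00 Y0.00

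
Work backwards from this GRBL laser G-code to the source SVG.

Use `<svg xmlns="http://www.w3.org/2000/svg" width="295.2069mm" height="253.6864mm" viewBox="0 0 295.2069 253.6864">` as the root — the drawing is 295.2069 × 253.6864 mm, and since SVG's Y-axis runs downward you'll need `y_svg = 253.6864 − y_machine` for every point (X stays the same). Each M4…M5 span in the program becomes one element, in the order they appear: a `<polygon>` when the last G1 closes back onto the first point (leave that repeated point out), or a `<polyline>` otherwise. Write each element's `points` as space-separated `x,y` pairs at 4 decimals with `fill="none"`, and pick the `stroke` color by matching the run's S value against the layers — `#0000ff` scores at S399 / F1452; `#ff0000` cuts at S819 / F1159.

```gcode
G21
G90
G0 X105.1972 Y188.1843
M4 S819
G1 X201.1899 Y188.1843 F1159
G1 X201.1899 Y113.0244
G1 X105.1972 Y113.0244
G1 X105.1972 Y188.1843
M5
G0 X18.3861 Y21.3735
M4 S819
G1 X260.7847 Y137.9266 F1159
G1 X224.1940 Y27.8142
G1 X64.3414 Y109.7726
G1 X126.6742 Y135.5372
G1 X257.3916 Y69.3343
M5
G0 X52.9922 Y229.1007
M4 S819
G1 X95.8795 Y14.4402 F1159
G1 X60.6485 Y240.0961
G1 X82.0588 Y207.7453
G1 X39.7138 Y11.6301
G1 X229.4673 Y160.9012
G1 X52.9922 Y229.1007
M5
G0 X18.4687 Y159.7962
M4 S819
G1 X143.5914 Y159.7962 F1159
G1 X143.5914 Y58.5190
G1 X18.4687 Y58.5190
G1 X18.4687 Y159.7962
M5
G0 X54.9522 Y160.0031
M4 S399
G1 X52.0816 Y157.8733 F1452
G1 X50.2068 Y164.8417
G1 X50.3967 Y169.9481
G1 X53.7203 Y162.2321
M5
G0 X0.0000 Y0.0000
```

Machine Y-up, SVG Y-down with viewBox height 253.6864, so y_svg = 253.6864 − y_machine; X carries over.

Run 1: power S819 maps to stroke `#ff0000` (cut). The run returns to its start, so emit a `<polygon>` with points (Y-flipped): 105.1972,65.5021 201.1899,65.5021 201.1899,140.6620 105.1972,140.6620.

Run 2: the run's S819 means `#ff0000` (cut). The run is open, so emit a `<polyline>` with points (Y-flipped): 18.3861,232.3129 260.7847,115.7598 224.1940,225.8722 64.3414,143.9138 126.6742,118.1492 257.3916,184.3521.

Run 3: S819 ⇒ cut layer `#ff0000`. The run returns to its start, so emit a `<polygon>` with points (Y-flipped): 52.9922,24.5857 95.8795,239.2462 60.6485,13.5903 82.0588,45.9411 39.7138,242.0563 229.4673,92.7852.

Run 4: power S819 maps to stroke `#ff0000` (cut). The run returns to its start, so emit a `<polygon>` with points (Y-flipped): 18.4687,93.8902 143.5914,93.8902 143.5914,195.1674 18.4687,195.1674.

Run 5: S399 ⇒ score layer `#0000ff`. The run is open, so emit a `<polyline>` with points (Y-flipped): 54.9522,93.6833 52.0816,95.8131 50.2068,88.8447 50.3967,83.7383 53.7203,91.4543.

<svg xmlns="http://www.w3.org/2000/svg" width="295.2069mm" height="253.6864mm" viewBox="0 0 295.2069 253.6864">
  <polygon points="105.1972,65.5021 201.1899,65.5021 201.1899,140.6620 105.1972,140.6620" fill="none" stroke="#ff0000"/>
  <polyline points="18.3861,232.3129 260.7847,115.7598 224.1940,225.8722 64.3414,143.9138 126.6742,118.1492 257.3916,184.3521" fill="none" stroke="#ff0000"/>
  <polygon points="52.9922,24.5857 95.8795,239.2462 60.6485,13.5903 82.0588,45.9411 39.7138,242.0563 229.4673,92.7852" fill="none" stroke="#ff0000"/>
  <polygon points="18.4687,93.8902 143.5914,93.8902 143.5914,195.1674 18.4687,195.1674" fill="none" stroke="#ff0000"/>
  <polyline points="54.9522,93.6833 52.0816,95.8131 50.2068,88.8447 50.3967,83.7383 53.7203,91.4543" fill="none" stroke="#0000ff"/>
</svg>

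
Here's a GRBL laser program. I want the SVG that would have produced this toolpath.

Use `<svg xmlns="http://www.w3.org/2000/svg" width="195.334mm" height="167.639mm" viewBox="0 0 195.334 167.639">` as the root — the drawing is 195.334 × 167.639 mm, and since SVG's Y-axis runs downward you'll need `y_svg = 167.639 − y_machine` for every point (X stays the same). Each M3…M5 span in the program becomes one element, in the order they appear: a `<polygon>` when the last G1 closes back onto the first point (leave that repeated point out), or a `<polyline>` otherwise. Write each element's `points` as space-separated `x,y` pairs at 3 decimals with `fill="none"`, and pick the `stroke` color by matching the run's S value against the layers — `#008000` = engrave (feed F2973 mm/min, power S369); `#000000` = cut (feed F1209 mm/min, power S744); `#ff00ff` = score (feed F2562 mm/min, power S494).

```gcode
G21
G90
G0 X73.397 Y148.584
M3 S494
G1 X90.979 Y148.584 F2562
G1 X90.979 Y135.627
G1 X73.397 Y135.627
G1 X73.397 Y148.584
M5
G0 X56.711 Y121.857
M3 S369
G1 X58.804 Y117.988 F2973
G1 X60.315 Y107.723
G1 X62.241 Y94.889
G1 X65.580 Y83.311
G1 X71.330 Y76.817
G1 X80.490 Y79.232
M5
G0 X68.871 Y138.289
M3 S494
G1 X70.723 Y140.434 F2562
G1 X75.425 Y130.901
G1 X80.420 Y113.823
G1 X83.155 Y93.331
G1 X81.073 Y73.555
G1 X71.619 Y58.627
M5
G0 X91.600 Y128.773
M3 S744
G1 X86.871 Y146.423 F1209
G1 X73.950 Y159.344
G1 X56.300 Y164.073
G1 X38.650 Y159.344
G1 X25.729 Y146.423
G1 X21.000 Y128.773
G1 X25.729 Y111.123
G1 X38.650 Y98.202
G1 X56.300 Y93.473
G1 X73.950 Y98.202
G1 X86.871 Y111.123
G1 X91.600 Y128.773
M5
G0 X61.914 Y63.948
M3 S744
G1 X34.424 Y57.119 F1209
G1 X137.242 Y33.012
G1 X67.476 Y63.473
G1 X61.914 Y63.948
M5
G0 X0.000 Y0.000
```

Machine Y-up, SVG Y-down with viewBox height 167.639, so y_svg = 167.639 − y_machine; X carries over.

Run 1: S494 ⇒ score layer `#ff00ff`. The run returns to its start, so emit a `<polygon>` with points (Y-flipped): 73.397,19.055 90.979,19.055 90.979,32.012 73.397,32.012.

Run 2: power S369 maps to stroke `#008000` (engrave). The run is open, so emit a `<polyline>` with points (Y-flipped): 56.711,45.782 58.804,49.651 60.315,59.916 62.241,72.750 65.580,84.328 71.330,90.822 80.490,88.407.

Run 3: power S494 maps to stroke `#ff00ff` (score). The run is open, so emit a `<polyline>` with points (Y-flipped): 68.871,29.350 70.723,27.205 75.425,36.738 80.420,53.816 83.155,74.308 81.073,94.084 71.619,109.012.

Run 4: S744 ⇒ cut layer `#000000`. The run returns to its start, so emit a `<polygon>` with points (Y-flipped): 91.600,38.866 86.871,21.216 73.950,8.295 56.300,3.566 38.650,8.295 25.729,21.216 21.000,38.866 25.729,56.516 38.650,69.437 56.300,74.166 73.950,69.437 86.871,56.516.

Run 5: S744 ⇒ cut layer `#000000`. The run returns to its start, so emit a `<polygon>` with points (Y-flipped): 61.914,103.691 34.424,110.520 137.242,134.627 67.476,104.166.

<svg xmlns="http://www.w3.org/2000/svg" width="195.334mm" height="167.639mm" viewBox="0 0 195.334 167.639">
  <polygon points="73.397,19.055 90.979,19.055 90.979,32.012 73.397,32.012" fill="none" stroke="#ff00ff"/>
  <polyline points="56.711,45.782 58.804,49.651 60.315,59.916 62.241,72.750 65.580,84.328 71.330,90.822 80.490,88.407" fill="none" stroke="#008000"/>
  <polyline points="68.871,29.350 70.723,27.205 75.425,36.738 80.420,53.816 83.155,74.308 81.073,94.084 71.619,109.012" fill="none" stroke="#ff00ff"/>
  <polygon points="91.600,38.866 86.871,21.216 73.950,8.295 56.300,3.566 38.650,8.295 25.729,21.216 21.000,38.866 25.729,56.516 38.650,69.437 56.300,74.166 73.950,69.437 86.871,56.516" fill="none" stroke="#000000"/>
  <polygon points="61.914,103.691 34.424,110.520 137.242,134.627 67.476,104.166" fill="none" stroke="#000000"/>
</svg>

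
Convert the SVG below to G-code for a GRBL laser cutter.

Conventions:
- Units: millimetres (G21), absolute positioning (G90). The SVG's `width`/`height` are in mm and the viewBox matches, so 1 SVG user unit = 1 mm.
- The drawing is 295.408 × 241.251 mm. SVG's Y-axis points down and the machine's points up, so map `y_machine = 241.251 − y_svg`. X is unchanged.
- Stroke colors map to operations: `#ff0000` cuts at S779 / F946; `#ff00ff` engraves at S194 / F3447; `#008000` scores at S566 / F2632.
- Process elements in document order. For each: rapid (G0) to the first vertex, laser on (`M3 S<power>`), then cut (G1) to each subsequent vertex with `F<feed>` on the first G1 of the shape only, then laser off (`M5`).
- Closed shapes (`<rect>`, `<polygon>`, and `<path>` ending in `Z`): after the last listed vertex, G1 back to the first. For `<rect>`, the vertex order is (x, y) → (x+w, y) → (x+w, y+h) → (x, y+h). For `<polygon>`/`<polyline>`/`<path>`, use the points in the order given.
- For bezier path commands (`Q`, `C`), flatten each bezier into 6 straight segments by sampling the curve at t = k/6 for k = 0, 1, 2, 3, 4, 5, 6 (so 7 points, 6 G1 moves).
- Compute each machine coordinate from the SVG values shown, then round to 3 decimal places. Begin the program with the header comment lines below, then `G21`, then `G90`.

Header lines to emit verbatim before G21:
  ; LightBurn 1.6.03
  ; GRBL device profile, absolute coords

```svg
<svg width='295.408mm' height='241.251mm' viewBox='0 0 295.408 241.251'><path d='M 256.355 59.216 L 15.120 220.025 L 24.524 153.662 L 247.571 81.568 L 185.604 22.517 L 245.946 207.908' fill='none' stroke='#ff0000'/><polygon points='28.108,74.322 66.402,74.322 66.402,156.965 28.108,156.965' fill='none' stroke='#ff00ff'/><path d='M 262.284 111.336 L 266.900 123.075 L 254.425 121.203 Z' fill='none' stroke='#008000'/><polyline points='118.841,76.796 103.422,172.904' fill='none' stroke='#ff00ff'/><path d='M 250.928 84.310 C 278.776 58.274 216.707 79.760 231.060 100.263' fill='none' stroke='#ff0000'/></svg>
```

; LightBurn 1.6.03
; GRBL device profile, absolute coords
G21
G90
G0 X256.355 Y182.035
M3 S779
G1 X15.120 Y21.226 F946
G1 X24.524 Y87.589
G1 X247.571 Y159.683
G1 X185.604 Y218.734
G1 X245.946 Y33.343
M5
G0 X28.108 Y166.929
M3 S194
G1 X66.402 Y166.929 F3447
G1 X66.402 Y84.286
G1 X28.108 Y84.286
G1 X28.108 Y166.929
M5
G0 X262.284 Y129.915
M3 S566
G1 X266.900 Y118.176 F2632
G1 X254.425 Y120.048
G1 X262.284 Y129.915
M5
G0 X118.841 Y164.455
M3 S194
G1 X103.422 Y68.347 F3447
M5
G0 X250.928 Y156.941
M3 S779
G1 X258.129 Y166.223 F946
G1 X254.964 Y168.933
G1 X246.055 Y166.417
G1 X236.020 Y160.022
G1 X229.482 Y151.097
G1 X231.060 Y140.988
M5

1 u = 1 mm; y_m = 241.251 − y.

[1] `<path>` open polyline, #ff0000→cut S779 F946: (256.355,182.035) → (15.120,21.226) → (24.524,87.589) → (247.571,159.683) → (185.604,218.734) → (245.946,33.343)

[2] `<polygon>` rectangle, #ff00ff→engrave S194 F3447: (28.108,166.929) → (66.402,166.929) → (66.402,84.286) → (28.108,84.286) → (28.108,166.929) (closed)

[3] `<path>` regular polygon, #008000→score S566 F2632: (262.284,129.915) → (266.900,118.176) → (254.425,120.048) → (262.284,129.915) (closed)

[4] `<polyline>` line segment, #ff00ff→engrave S194 F3447: (118.841,164.455) → (103.422,68.347)

[5] `<path>` cubic bezier, #ff0000→cut S779 F946: (250.928,156.941) → (258.129,166.223) → (254.964,168.933) → (246.055,166.417) → (236.020,160.022) → (229.482,151.097) → (231.060,140.988)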